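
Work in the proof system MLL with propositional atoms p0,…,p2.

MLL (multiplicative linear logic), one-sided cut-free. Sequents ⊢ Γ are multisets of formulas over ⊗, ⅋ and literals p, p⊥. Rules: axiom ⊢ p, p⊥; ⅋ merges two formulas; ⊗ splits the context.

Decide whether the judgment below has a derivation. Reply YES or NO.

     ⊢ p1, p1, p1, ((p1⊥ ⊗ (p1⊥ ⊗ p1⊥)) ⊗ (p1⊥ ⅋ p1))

Derivation (root first):
[⊗]  ⊢ p1, p1, p1, ((p1⊥ ⊗ (p1⊥ ⊗ p1⊥)) ⊗ (p1⊥ ⅋ p1))
  [⊗]  ⊢ p1, p1, p1, (p1⊥ ⊗ (p1⊥ ⊗ p1⊥))
    [Ax]  ⊢ p1, p1⊥
    [⊗]  ⊢ p1, p1, (p1⊥ ⊗ p1⊥)
      [Ax]  ⊢ p1, p1⊥
      [Ax]  ⊢ p1, p1⊥
  [⅋]  ⊢ (p1⊥ ⅋ p1)
    [Ax]  ⊢ p1, p1⊥

Result: YES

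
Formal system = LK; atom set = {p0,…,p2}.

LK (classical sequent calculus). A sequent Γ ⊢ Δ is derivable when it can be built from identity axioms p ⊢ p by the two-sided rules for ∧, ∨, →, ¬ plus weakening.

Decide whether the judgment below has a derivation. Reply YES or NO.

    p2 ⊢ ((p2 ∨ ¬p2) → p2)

Derivation (root first):
[→R] p2 ⊢ ((p2 ∨ ¬p2) → p2)
  [∨L] p2, (p2 ∨ ¬p2) ⊢ p2
    [Ax] p2 ⊢ p2
    [¬L] p2, ¬p2 ⊢ 
      [Ax] p2 ⊢ p2

Result: YES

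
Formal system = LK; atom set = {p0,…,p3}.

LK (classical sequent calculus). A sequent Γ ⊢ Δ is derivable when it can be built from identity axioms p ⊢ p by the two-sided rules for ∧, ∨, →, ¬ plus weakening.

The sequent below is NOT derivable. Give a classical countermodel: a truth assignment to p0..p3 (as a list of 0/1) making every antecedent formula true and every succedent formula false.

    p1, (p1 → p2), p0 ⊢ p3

Truth-table refutation:
  v=0000: Γ:[p1=F, (p1 → p2)=T, p0=F] Δ:[p3=F] refutes=False
  v=0001: Γ:[p1=F, (p1 → p2)=T, p0=F] Δ:[p3=T] refutes=False
  v=0010: Γ:[p1=F, (p1 → p2)=T, p0=F] Δ:[p3=F] refutes=False
  v=0011: Γ:[p1=F, (p1 → p2)=T, p0=F] Δ:[p3=T] refutes=False
  v=0100: Γ:[p1=T, (p1 → p2)=F, p0=F] Δ:[p3=F] refutes=False
  v=0101: Γ:[p1=T, (p1 → p2)=F, p0=F] Δ:[p3=T] refutes=False
  v=0110: Γ:[p1=T, (p1 → p2)=T, p0=F] Δ:[p3=F] refutes=False
  v=0111: Γ:[p1=T, (p1 → p2)=T, p0=F] Δ:[p3=T] refutes=False
  v=1000: Γ:[p1=F, (p1 → p2)=T, p0=T] Δ:[p3=F] refutes=False
  v=1001: Γ:[p1=F, (p1 → p2)=T, p0=T] Δ:[p3=T] refutes=False
  v=1010: Γ:[p1=F, (p1 → p2)=T, p0=T] Δ:[p3=F] refutes=False
  v=1011: Γ:[p1=F, (p1 → p2)=T, p0=T] Δ:[p3=T] refutes=False
  v=1100: Γ:[p1=T, (p1 → p2)=F, p0=T] Δ:[p3=F] refutes=False
  v=1101: Γ:[p1=T, (p1 → p2)=F, p0=T] Δ:[p3=T] refutes=False
  v=1110: Γ:[p1=T, (p1 → p2)=T, p0=T] Δ:[p3=F] refutes=True  ← countermodel

Result: [1, 1, 1, 0]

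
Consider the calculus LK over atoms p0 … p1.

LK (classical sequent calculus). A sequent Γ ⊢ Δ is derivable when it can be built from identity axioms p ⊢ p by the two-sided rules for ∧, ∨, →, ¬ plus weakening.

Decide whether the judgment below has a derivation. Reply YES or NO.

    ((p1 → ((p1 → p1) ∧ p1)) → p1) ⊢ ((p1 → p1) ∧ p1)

Derivation (root first):
[→L] ((p1 → ((p1 → p1) ∧ p1)) → p1) ⊢ ((p1 → p1) ∧ p1)
  [→R]  ⊢ (p1 → ((p1 → p1) ∧ p1))
    [∧R] p1 ⊢ ((p1 → p1) ∧ p1)
      [→R]  ⊢ (p1 → p1)
        [Ax] p1 ⊢ p1
      [Ax] p1 ⊢ p1
  [∧R] p1 ⊢ ((p1 → p1) ∧ p1)
    [→R]  ⊢ (p1 → p1)
      [Ax] p1 ⊢ p1
    [Ax] p1 ⊢ p1

Result: YES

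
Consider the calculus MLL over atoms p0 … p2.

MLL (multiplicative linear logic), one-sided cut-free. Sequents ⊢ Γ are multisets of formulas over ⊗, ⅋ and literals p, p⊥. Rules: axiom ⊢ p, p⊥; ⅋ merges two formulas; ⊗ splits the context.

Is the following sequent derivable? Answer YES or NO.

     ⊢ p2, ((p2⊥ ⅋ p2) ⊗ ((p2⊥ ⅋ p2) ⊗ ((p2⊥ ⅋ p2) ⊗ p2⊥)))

Derivation trace:
[⊗]  ⊢ p2, ((p2⊥ ⅋ p2) ⊗ ((p2⊥ ⅋ p2) ⊗ ((p2⊥ ⅋ p2) ⊗ p2⊥)))
  [⅋]  ⊢ (p2⊥ ⅋ p2)
    [Ax]  ⊢ p2, p2⊥
  [⊗]  ⊢ p2, ((p2⊥ ⅋ p2) ⊗ ((p2⊥ ⅋ p2) ⊗ p2⊥))
    [⅋]  ⊢ (p2⊥ ⅋ p2)
      [Ax]  ⊢ p2, p2⊥
    [⊗]  ⊢ p2, ((p2⊥ ⅋ p2) ⊗ p2⊥)
      [⅋]  ⊢ (p2⊥ ⅋ p2)
        [Ax]  ⊢ p2, p2⊥
      [Ax]  ⊢ p2, p2⊥

Result: YES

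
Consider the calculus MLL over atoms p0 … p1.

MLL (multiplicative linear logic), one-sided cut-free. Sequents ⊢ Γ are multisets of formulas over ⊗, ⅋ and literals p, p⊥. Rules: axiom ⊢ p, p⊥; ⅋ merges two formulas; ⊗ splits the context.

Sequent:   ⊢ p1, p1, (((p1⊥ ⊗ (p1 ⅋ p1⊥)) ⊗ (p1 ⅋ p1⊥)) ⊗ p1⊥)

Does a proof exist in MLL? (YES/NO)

Derivation (root first):
[⊗]  ⊢ p1, p1, (((p1⊥ ⊗ (p1 ⅋ p1⊥)) ⊗ (p1 ⅋ p1⊥)) ⊗ p1⊥)
  [⊗]  ⊢ p1, ((p1⊥ ⊗ (p1 ⅋ p1⊥)) ⊗ (p1 ⅋ p1⊥))
    [⊗]  ⊢ p1, (p1⊥ ⊗ (p1 ⅋ p1⊥))
      [Ax]  ⊢ p1, p1⊥
      [⅋]  ⊢ (p1 ⅋ p1⊥)
        [Ax]  ⊢ p1, p1⊥
    [⅋]  ⊢ (p1 ⅋ p1⊥)
      [Ax]  ⊢ p1, p1⊥
  [Ax]  ⊢ p1, p1⊥

Result: YES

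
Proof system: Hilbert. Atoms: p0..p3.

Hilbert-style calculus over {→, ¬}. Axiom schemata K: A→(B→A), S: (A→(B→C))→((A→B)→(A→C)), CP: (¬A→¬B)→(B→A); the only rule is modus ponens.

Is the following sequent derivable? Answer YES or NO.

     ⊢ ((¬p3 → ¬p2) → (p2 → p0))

Enumerate valuations to refute Γ ⊢ Δ:
  v=0000: Γ:[] Δ:[((¬p3 → ¬p2) → (p2 → p0))=T] refutes=False
  v=0001: Γ:[] Δ:[((¬p3 → ¬p2) → (p2 → p0))=T] refutes=False
  v=0010: Γ:[] Δ:[((¬p3 → ¬p2) → (p2 → p0))=T] refutes=False
  v=0011: Γ:[] Δ:[((¬p3 → ¬p2) → (p2 → p0))=F] refutes=True  ← countermodel

Result: NO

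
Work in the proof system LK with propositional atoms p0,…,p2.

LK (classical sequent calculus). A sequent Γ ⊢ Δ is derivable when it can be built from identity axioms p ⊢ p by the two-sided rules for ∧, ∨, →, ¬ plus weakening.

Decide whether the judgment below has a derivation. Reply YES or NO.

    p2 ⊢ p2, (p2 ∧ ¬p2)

Derivation trace:
[∧R] p2 ⊢ p2, (p2 ∧ ¬p2)
  [Ax] p2 ⊢ p2
  [¬R]  ⊢ p2, ¬p2
    [Ax] p2 ⊢ p2

Result: YES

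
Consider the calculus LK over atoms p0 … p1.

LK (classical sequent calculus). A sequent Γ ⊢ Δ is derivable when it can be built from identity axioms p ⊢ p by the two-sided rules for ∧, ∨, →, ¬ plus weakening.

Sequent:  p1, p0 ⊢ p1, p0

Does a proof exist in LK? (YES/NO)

Proof tree:
[WL] p1, p0 ⊢ p1, p0
  [WR] p1 ⊢ p1, p0
    [Ax] p1 ⊢ p1

Result: YES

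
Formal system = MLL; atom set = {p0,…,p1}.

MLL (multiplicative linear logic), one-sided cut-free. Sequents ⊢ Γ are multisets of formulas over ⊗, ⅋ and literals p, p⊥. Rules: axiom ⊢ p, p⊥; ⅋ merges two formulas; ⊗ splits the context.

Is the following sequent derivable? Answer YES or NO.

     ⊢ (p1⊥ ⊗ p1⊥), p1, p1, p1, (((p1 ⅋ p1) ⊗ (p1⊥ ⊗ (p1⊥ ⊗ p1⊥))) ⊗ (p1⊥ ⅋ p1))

Derivation (root first):
[⊗]  ⊢ (p1⊥ ⊗ p1⊥), p1, p1, p1, (((p1 ⅋ p1) ⊗ (p1⊥ ⊗ (p1⊥ ⊗ p1⊥))) ⊗ (p1⊥ ⅋ p1))
  [⊗]  ⊢ (p1⊥ ⊗ p1⊥), p1, p1, p1, ((p1 ⅋ p1) ⊗ (p1⊥ ⊗ (p1⊥ ⊗ p1⊥)))
    [⅋]  ⊢ (p1⊥ ⊗ p1⊥), (p1 ⅋ p1)
      [⊗]  ⊢ p1, p1, (p1⊥ ⊗ p1⊥)
        [Ax]  ⊢ p1, p1⊥
        [Ax]  ⊢ p1, p1⊥
    [⊗]  ⊢ p1, p1, p1, (p1⊥ ⊗ (p1⊥ ⊗ p1⊥))
      [Ax]  ⊢ p1, p1⊥
      [⊗]  ⊢ p1, p1, (p1⊥ ⊗ p1⊥)
        [Ax]  ⊢ p1, p1⊥
        [Ax]  ⊢ p1, p1⊥
  [⅋]  ⊢ (p1⊥ ⅋ p1)
    [Ax]  ⊢ p1, p1⊥

Result: YES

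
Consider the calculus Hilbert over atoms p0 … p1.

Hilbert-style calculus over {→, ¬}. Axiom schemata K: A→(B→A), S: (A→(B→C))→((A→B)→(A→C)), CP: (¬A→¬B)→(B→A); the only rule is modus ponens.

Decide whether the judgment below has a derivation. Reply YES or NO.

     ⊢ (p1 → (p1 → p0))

Enumerate valuations to refute Γ ⊢ Δ:
  v=00: Γ:[] Δ:[(p1 → (p1 → p0))=T] refutes=False
  v=01: Γ:[] Δ:[(p1 → (p1 → p0))=F] refutes=True  ← countermodel

Result: NO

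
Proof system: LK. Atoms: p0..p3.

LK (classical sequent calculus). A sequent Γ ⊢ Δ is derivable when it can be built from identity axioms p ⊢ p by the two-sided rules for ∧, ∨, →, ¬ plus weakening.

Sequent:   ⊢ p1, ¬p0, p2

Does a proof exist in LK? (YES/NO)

Truth-table refutation:
  v=0000: Γ:[] Δ:[p1=F, ¬p0=T, p2=F] refutes=False
  v=0001: Γ:[] Δ:[p1=F, ¬p0=T, p2=F] refutes=False
  v=0010: Γ:[] Δ:[p1=F, ¬p0=T, p2=T] refutes=False
  v=0011: Γ:[] Δ:[p1=F, ¬p0=T, p2=T] refutes=False
  v=0100: Γ:[] Δ:[p1=T, ¬p0=T, p2=F] refutes=False
  v=0101: Γ:[] Δ:[p1=T, ¬p0=T, p2=F] refutes=False
  v=0110: Γ:[] Δ:[p1=T, ¬p0=T, p2=T] refutes=False
  v=0111: Γ:[] Δ:[p1=T, ¬p0=T, p2=T] refutes=False
  v=1000: Γ:[] Δ:[p1=F, ¬p0=F, p2=F] refutes=True  ← countermodel

Result: NO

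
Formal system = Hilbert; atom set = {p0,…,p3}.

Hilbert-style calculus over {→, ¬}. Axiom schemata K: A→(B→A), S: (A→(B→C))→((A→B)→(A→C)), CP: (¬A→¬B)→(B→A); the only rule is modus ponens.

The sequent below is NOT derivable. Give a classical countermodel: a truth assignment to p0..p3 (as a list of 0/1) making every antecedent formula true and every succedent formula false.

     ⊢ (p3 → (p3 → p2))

Truth-table refutation:
  v=0000: Γ:[] Δ:[(p3 → (p3 → p2))=T] refutes=False
  v=0001: Γ:[] Δ:[(p3 → (p3 → p2))=F] refutes=True  ← countermodel

Result: [0, 0, 0, 1]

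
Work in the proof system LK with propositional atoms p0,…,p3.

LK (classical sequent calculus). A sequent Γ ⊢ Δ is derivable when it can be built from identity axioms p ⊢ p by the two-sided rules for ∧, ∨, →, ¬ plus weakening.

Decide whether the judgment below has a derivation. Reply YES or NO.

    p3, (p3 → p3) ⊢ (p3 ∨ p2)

Proof tree:
[∨R] p3, (p3 → p3) ⊢ (p3 ∨ p2)
  [WR] p3, (p3 → p3) ⊢ p3, p2
    [→L] p3, (p3 → p3) ⊢ p3
      [Ax] p3 ⊢ p3
      [Ax] p3 ⊢ p3

Result: YES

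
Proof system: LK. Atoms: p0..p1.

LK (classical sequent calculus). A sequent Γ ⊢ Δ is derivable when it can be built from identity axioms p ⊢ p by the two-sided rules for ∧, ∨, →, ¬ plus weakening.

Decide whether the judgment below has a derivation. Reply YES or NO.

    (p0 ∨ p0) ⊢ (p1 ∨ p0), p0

Proof tree:
[∨L] (p0 ∨ p0) ⊢ (p1 ∨ p0), p0
  [Ax] p0 ⊢ p0
  [∨R] p0 ⊢ (p1 ∨ p0)
    [WR] p0 ⊢ p0, p1
      [Ax] p0 ⊢ p0

Result: YES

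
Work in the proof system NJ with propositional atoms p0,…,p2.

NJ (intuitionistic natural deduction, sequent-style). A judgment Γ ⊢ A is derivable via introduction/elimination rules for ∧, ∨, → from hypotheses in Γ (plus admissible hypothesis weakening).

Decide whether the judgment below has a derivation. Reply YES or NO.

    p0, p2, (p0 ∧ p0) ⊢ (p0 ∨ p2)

Proof tree:
[∨I₁] p0, p2, (p0 ∧ p0) ⊢ (p0 ∨ p2)
  [Wk] p0, p2, (p0 ∧ p0) ⊢ p0
    [Wk] p0, p2 ⊢ p0
      [Ax] p0 ⊢ p0

Result: YES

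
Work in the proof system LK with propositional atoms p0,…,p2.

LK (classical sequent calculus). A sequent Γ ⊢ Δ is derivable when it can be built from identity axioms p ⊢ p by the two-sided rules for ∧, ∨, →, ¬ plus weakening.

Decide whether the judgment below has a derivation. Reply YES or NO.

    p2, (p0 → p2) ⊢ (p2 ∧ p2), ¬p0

Proof tree:
[¬R] p2, (p0 → p2) ⊢ (p2 ∧ p2), ¬p0
  [∧R] p2, (p0 → p2), p0 ⊢ (p2 ∧ p2)
    [→L] p0, (p0 → p2) ⊢ p2
      [Ax] p0 ⊢ p0
      [Ax] p2 ⊢ p2
    [Ax] p2 ⊢ p2

Result: YES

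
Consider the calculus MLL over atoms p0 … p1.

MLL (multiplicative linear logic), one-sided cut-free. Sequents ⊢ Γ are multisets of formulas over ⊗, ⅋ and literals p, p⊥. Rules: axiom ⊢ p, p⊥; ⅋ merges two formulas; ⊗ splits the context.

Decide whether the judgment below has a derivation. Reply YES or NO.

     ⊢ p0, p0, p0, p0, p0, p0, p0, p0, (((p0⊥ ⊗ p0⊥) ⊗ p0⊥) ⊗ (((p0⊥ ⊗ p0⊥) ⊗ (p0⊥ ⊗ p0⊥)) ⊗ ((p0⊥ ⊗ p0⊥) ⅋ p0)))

Derivation (root first):
[⊗]  ⊢ p0, p0, p0, p0, p0, p0, p0, p0, (((p0⊥ ⊗ p0⊥) ⊗ p0⊥) ⊗ (((p0⊥ ⊗ p0⊥) ⊗ (p0⊥ ⊗ p0⊥)) ⊗ ((p0⊥ ⊗ p0⊥) ⅋ p0)))
  [⊗]  ⊢ p0, p0, p0, ((p0⊥ ⊗ p0⊥) ⊗ p0⊥)
    [⊗]  ⊢ p0, p0, (p0⊥ ⊗ p0⊥)
      [Ax]  ⊢ p0, p0⊥
      [Ax]  ⊢ p0, p0⊥
    [Ax]  ⊢ p0, p0⊥
  [⊗]  ⊢ p0, p0, p0, p0, p0, (((p0⊥ ⊗ p0⊥) ⊗ (p0⊥ ⊗ p0⊥)) ⊗ ((p0⊥ ⊗ p0⊥) ⅋ p0))
    [⊗]  ⊢ p0, p0, p0, p0, ((p0⊥ ⊗ p0⊥) ⊗ (p0⊥ ⊗ p0⊥))
      [⊗]  ⊢ p0, p0, (p0⊥ ⊗ p0⊥)
        [Ax]  ⊢ p0, p0⊥
        [Ax]  ⊢ p0, p0⊥
      [⊗]  ⊢ p0, p0, (p0⊥ ⊗ p0⊥)
        [Ax]  ⊢ p0, p0⊥
        [Ax]  ⊢ p0, p0⊥
    [⅋]  ⊢ p0, ((p0⊥ ⊗ p0⊥) ⅋ p0)
      [⊗]  ⊢ p0, p0, (p0⊥ ⊗ p0⊥)
        [Ax]  ⊢ p0, p0⊥
        [Ax]  ⊢ p0, p0⊥

Result: YES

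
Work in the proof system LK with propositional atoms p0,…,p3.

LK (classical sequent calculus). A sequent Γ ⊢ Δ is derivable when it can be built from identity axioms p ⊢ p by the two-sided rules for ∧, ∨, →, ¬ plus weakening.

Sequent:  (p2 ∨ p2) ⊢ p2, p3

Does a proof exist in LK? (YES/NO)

Derivation (root first):
[∨L] (p2 ∨ p2) ⊢ p2, p3
  [WR] p2 ⊢ p2, p3, p2
    [WR] p2 ⊢ p2, p3
      [Ax] p2 ⊢ p2
  [WR] p2 ⊢ p2, p3, p2
    [WR] p2 ⊢ p2, p3
      [Ax] p2 ⊢ p2

Result: YES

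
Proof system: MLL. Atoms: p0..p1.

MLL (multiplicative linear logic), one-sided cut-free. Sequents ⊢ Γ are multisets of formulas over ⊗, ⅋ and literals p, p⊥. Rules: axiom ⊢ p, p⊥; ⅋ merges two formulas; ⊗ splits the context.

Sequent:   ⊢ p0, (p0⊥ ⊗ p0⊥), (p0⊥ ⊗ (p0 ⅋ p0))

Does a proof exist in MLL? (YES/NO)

Proof tree:
[⊗]  ⊢ p0, (p0⊥ ⊗ p0⊥), (p0⊥ ⊗ (p0 ⅋ p0))
  [Ax]  ⊢ p0, p0⊥
  [⅋]  ⊢ (p0⊥ ⊗ p0⊥), (p0 ⅋ p0)
    [⊗]  ⊢ p0, p0, (p0⊥ ⊗ p0⊥)
      [Ax]  ⊢ p0, p0⊥
      [Ax]  ⊢ p0, p0⊥

Result: YES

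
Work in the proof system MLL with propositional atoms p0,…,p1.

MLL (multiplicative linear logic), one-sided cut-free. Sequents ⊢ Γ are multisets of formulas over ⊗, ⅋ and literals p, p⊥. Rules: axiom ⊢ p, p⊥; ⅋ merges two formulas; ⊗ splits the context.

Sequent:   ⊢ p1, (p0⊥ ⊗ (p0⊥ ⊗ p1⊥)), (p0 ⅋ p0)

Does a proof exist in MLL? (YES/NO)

Derivation trace:
[⅋]  ⊢ p1, (p0⊥ ⊗ (p0⊥ ⊗ p1⊥)), (p0 ⅋ p0)
  [⊗]  ⊢ p0, p0, p1, (p0⊥ ⊗ (p0⊥ ⊗ p1⊥))
    [Ax]  ⊢ p0, p0⊥
    [⊗]  ⊢ p0, p1, (p0⊥ ⊗ p1⊥)
      [Ax]  ⊢ p0, p0⊥
      [Ax]  ⊢ p1, p1⊥

Result: YES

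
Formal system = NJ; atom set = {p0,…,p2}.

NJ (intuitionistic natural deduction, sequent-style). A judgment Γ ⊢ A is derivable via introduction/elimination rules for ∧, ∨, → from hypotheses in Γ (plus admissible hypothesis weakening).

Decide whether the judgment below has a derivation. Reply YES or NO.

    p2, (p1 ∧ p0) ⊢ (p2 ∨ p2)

Proof tree:
[Wk] p2, (p1 ∧ p0) ⊢ (p2 ∨ p2)
  [∨I₂] p2 ⊢ (p2 ∨ p2)
    [Ax] p2 ⊢ p2

Result: YES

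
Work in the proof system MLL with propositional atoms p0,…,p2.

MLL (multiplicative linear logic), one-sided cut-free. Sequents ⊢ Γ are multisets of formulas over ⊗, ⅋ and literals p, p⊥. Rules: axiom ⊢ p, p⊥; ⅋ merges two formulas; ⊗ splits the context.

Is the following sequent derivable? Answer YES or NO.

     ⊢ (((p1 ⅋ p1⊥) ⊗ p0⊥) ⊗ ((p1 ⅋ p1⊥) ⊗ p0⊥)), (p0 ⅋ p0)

Derivation trace:
[⅋]  ⊢ (((p1 ⅋ p1⊥) ⊗ p0⊥) ⊗ ((p1 ⅋ p1⊥) ⊗ p0⊥)), (p0 ⅋ p0)
  [⊗]  ⊢ p0, p0, (((p1 ⅋ p1⊥) ⊗ p0⊥) ⊗ ((p1 ⅋ p1⊥) ⊗ p0⊥))
    [⊗]  ⊢ p0, ((p1 ⅋ p1⊥) ⊗ p0⊥)
      [⅋]  ⊢ (p1 ⅋ p1⊥)
        [Ax]  ⊢ p1, p1⊥
      [Ax]  ⊢ p0, p0⊥
    [⊗]  ⊢ p0, ((p1 ⅋ p1⊥) ⊗ p0⊥)
      [⅋]  ⊢ (p1 ⅋ p1⊥)
        [Ax]  ⊢ p1, p1⊥
      [Ax]  ⊢ p0, p0⊥

Result: YES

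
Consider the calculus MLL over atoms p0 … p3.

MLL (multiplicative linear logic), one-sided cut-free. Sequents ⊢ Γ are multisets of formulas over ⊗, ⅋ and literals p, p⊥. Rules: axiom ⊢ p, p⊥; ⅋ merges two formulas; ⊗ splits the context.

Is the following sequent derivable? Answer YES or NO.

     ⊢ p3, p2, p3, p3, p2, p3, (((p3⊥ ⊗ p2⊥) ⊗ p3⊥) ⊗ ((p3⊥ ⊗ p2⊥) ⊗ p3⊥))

Proof tree:
[⊗]  ⊢ p3, p2, p3, p3, p2, p3, (((p3⊥ ⊗ p2⊥) ⊗ p3⊥) ⊗ ((p3⊥ ⊗ p2⊥) ⊗ p3⊥))
  [⊗]  ⊢ p3, p2, p3, ((p3⊥ ⊗ p2⊥) ⊗ p3⊥)
    [⊗]  ⊢ p3, p2, (p3⊥ ⊗ p2⊥)
      [Ax]  ⊢ p3, p3⊥
      [Ax]  ⊢ p2, p2⊥
    [Ax]  ⊢ p3, p3⊥
  [⊗]  ⊢ p3, p2, p3, ((p3⊥ ⊗ p2⊥) ⊗ p3⊥)
    [⊗]  ⊢ p3, p2, (p3⊥ ⊗ p2⊥)
      [Ax]  ⊢ p3, p3⊥
      [Ax]  ⊢ p2, p2⊥
    [Ax]  ⊢ p3, p3⊥

Result: YES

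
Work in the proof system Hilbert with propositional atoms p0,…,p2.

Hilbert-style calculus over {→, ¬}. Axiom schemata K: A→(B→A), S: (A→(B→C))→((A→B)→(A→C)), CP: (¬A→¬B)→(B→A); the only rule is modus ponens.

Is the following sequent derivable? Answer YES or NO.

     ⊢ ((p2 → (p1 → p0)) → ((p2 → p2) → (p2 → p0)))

Truth-table refutation:
  v=000: Γ:[] Δ:[((p2 → (p1 → p0)) → ((p2 → p2) → (p2 → p0)))=T] refutes=False
  v=001: Γ:[] Δ:[((p2 → (p1 → p0)) → ((p2 → p2) → (p2 → p0)))=F] refutes=True  ← countermodel

Result: NO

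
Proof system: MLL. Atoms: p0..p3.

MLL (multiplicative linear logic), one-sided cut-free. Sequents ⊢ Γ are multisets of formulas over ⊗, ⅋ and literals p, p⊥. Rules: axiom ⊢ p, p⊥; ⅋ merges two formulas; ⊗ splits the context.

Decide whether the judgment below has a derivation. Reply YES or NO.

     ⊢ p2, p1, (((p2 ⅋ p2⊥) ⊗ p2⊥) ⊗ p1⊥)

Proof tree:
[⊗]  ⊢ p2, p1, (((p2 ⅋ p2⊥) ⊗ p2⊥) ⊗ p1⊥)
  [⊗]  ⊢ p2, ((p2 ⅋ p2⊥) ⊗ p2⊥)
    [⅋]  ⊢ (p2 ⅋ p2⊥)
      [Ax]  ⊢ p2, p2⊥
    [Ax]  ⊢ p2, p2⊥
  [Ax]  ⊢ p1, p1⊥

Result: YES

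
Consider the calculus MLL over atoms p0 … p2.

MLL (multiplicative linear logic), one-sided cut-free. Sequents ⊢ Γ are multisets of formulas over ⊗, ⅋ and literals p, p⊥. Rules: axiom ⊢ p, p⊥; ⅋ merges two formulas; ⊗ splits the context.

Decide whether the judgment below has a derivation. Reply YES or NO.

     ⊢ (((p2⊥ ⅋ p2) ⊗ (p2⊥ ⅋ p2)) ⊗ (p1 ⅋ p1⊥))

Derivation (root first):
[⊗]  ⊢ (((p2⊥ ⅋ p2) ⊗ (p2⊥ ⅋ p2)) ⊗ (p1 ⅋ p1⊥))
  [⊗]  ⊢ ((p2⊥ ⅋ p2) ⊗ (p2⊥ ⅋ p2))
    [⅋]  ⊢ (p2⊥ ⅋ p2)
      [Ax]  ⊢ p2, p2⊥
    [⅋]  ⊢ (p2⊥ ⅋ p2)
      [Ax]  ⊢ p2, p2⊥
  [⅋]  ⊢ (p1 ⅋ p1⊥)
    [Ax]  ⊢ p1, p1⊥

Result: YES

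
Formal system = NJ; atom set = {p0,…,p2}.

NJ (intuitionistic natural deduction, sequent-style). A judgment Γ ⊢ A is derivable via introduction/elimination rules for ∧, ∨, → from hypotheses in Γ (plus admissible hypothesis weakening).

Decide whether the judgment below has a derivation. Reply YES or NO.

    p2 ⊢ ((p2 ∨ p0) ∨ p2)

Derivation trace:
[∨I₁] p2 ⊢ ((p2 ∨ p0) ∨ p2)
  [∨I₁] p2 ⊢ (p2 ∨ p0)
    [Ax] p2 ⊢ p2

Result: YES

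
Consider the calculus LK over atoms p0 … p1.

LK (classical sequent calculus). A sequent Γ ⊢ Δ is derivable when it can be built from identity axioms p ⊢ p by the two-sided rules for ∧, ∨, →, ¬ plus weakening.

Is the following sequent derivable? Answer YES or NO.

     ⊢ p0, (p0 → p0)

Proof tree:
[→R]  ⊢ p0, (p0 → p0)
  [WR] p0 ⊢ p0, p0
    [Ax] p0 ⊢ p0

Result: YES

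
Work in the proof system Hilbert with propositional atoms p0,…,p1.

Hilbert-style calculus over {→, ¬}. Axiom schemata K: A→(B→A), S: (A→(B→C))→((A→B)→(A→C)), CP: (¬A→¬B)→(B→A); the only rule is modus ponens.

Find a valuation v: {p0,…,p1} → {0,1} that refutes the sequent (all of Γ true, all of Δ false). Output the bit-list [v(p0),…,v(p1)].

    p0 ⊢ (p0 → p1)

Enumerate valuations to refute Γ ⊢ Δ:
  v=00: Γ:[p0=F] Δ:[(p0 → p1)=T] refutes=False
  v=01: Γ:[p0=F] Δ:[(p0 → p1)=T] refutes=False
  v=10: Γ:[p0=T] Δ:[(p0 → p1)=F] refutes=True  ← countermodel

Result: [1, 0]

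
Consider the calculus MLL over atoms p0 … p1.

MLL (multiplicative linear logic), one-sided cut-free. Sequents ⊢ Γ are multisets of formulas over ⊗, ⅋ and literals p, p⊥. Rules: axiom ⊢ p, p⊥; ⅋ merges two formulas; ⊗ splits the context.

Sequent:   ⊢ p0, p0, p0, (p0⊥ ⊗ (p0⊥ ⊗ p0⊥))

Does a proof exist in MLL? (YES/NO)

Proof tree:
[⊗]  ⊢ p0, p0, p0, (p0⊥ ⊗ (p0⊥ ⊗ p0⊥))
  [Ax]  ⊢ p0, p0⊥
  [⊗]  ⊢ p0, p0, (p0⊥ ⊗ p0⊥)
    [Ax]  ⊢ p0, p0⊥
    [Ax]  ⊢ p0, p0⊥

Result: YES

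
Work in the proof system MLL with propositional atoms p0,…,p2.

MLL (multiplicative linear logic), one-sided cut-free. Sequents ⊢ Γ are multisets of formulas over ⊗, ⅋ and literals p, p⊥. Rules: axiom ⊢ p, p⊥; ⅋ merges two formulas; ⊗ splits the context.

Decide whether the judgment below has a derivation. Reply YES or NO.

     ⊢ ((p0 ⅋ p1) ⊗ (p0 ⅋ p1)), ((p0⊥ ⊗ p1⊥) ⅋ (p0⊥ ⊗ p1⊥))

Proof tree:
[⅋]  ⊢ ((p0 ⅋ p1) ⊗ (p0 ⅋ p1)), ((p0⊥ ⊗ p1⊥) ⅋ (p0⊥ ⊗ p1⊥))
  [⊗]  ⊢ (p0⊥ ⊗ p1⊥), (p0⊥ ⊗ p1⊥), ((p0 ⅋ p1) ⊗ (p0 ⅋ p1))
    [⅋]  ⊢ (p0⊥ ⊗ p1⊥), (p0 ⅋ p1)
      [⊗]  ⊢ p0, p1, (p0⊥ ⊗ p1⊥)
        [Ax]  ⊢ p0, p0⊥
        [Ax]  ⊢ p1, p1⊥
    [⅋]  ⊢ (p0⊥ ⊗ p1⊥), (p0 ⅋ p1)
      [⊗]  ⊢ p0, p1, (p0⊥ ⊗ p1⊥)
        [Ax]  ⊢ p0, p0⊥
        [Ax]  ⊢ p1, p1⊥

Result: YES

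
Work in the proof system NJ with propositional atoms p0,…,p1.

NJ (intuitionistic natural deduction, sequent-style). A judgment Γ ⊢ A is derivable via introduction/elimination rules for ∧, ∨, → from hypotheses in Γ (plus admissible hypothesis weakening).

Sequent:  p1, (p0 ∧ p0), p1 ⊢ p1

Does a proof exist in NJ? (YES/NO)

Proof tree:
[Wk] p1, (p0 ∧ p0), p1 ⊢ p1
  [Wk] p1, (p0 ∧ p0) ⊢ p1
    [Ax] p1 ⊢ p1

Result: YES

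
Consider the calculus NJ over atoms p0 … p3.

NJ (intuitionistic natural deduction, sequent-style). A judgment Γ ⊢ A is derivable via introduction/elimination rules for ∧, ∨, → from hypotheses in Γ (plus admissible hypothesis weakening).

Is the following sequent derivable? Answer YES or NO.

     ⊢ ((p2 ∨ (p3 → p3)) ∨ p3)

Proof tree:
[∨I₁]  ⊢ ((p2 ∨ (p3 → p3)) ∨ p3)
  [∨I₂]  ⊢ (p2 ∨ (p3 → p3))
    [→I]  ⊢ (p3 → p3)
      [Ax] p3 ⊢ p3

Result: YES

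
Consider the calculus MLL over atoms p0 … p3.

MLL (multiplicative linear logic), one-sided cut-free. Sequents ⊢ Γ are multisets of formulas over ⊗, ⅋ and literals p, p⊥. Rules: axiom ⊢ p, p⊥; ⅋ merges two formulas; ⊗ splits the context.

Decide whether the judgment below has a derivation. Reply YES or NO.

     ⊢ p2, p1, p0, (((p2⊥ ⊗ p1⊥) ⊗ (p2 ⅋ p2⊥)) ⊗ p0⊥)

Derivation (root first):
[⊗]  ⊢ p2, p1, p0, (((p2⊥ ⊗ p1⊥) ⊗ (p2 ⅋ p2⊥)) ⊗ p0⊥)
  [⊗]  ⊢ p2, p1, ((p2⊥ ⊗ p1⊥) ⊗ (p2 ⅋ p2⊥))
    [⊗]  ⊢ p2, p1, (p2⊥ ⊗ p1⊥)
      [Ax]  ⊢ p2, p2⊥
      [Ax]  ⊢ p1, p1⊥
    [⅋]  ⊢ (p2 ⅋ p2⊥)
      [Ax]  ⊢ p2, p2⊥
  [Ax]  ⊢ p0, p0⊥

Result: YES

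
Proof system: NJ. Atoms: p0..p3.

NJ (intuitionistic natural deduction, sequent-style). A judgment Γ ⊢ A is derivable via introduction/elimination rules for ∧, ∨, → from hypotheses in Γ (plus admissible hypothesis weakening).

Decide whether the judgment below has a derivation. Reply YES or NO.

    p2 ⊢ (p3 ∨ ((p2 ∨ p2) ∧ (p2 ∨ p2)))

Derivation trace:
[∨I₂] p2 ⊢ (p3 ∨ ((p2 ∨ p2) ∧ (p2 ∨ p2)))
  [∧I] p2 ⊢ ((p2 ∨ p2) ∧ (p2 ∨ p2))
    [∨I₂] p2 ⊢ (p2 ∨ p2)
      [Ax] p2 ⊢ p2
    [∨I₂] p2 ⊢ (p2 ∨ p2)
      [Ax] p2 ⊢ p2

Result: YES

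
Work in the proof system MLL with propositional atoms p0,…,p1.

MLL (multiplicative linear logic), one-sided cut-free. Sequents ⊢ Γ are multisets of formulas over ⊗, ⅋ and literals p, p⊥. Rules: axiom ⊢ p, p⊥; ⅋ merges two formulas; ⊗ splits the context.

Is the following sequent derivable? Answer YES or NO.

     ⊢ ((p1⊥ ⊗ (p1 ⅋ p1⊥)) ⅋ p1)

Proof tree:
[⅋]  ⊢ ((p1⊥ ⊗ (p1 ⅋ p1⊥)) ⅋ p1)
  [⊗]  ⊢ p1, (p1⊥ ⊗ (p1 ⅋ p1⊥))
    [Ax]  ⊢ p1, p1⊥
    [⅋]  ⊢ (p1 ⅋ p1⊥)
      [Ax]  ⊢ p1, p1⊥

Result: YES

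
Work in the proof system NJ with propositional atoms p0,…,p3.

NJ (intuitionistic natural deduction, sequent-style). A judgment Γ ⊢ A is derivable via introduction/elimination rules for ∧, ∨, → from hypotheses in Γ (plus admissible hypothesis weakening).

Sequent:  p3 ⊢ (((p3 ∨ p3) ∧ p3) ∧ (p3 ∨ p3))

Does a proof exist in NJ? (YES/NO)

Proof tree:
[∧I] p3 ⊢ (((p3 ∨ p3) ∧ p3) ∧ (p3 ∨ p3))
  [∧I] p3 ⊢ ((p3 ∨ p3) ∧ p3)
    [∨I₁] p3 ⊢ (p3 ∨ p3)
      [Ax] p3 ⊢ p3
    [Ax] p3 ⊢ p3
  [∨I₁] p3 ⊢ (p3 ∨ p3)
    [Ax] p3 ⊢ p3

Result: YES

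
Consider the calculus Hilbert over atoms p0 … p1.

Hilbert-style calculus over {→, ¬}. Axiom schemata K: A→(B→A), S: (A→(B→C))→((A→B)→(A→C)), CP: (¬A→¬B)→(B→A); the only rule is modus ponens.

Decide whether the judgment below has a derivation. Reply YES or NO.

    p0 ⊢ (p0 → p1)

Truth-table refutation:
  v=00: Γ:[p0=F] Δ:[(p0 → p1)=T] refutes=False
  v=01: Γ:[p0=F] Δ:[(p0 → p1)=T] refutes=False
  v=10: Γ:[p0=T] Δ:[(p0 → p1)=F] refutes=True  ← countermodel

Result: NO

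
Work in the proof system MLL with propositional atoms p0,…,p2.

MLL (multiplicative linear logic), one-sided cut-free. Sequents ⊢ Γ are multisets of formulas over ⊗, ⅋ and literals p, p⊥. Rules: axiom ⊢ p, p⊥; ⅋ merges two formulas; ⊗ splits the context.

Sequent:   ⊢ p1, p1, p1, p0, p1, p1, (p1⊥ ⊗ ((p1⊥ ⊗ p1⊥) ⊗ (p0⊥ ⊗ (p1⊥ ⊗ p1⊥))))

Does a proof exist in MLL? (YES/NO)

Derivation trace:
[⊗]  ⊢ p1, p1, p1, p0, p1, p1, (p1⊥ ⊗ ((p1⊥ ⊗ p1⊥) ⊗ (p0⊥ ⊗ (p1⊥ ⊗ p1⊥))))
  [Ax]  ⊢ p1, p1⊥
  [⊗]  ⊢ p1, p1, p0, p1, p1, ((p1⊥ ⊗ p1⊥) ⊗ (p0⊥ ⊗ (p1⊥ ⊗ p1⊥)))
    [⊗]  ⊢ p1, p1, (p1⊥ ⊗ p1⊥)
      [Ax]  ⊢ p1, p1⊥
      [Ax]  ⊢ p1, p1⊥
    [⊗]  ⊢ p0, p1, p1, (p0⊥ ⊗ (p1⊥ ⊗ p1⊥))
      [Ax]  ⊢ p0, p0⊥
      [⊗]  ⊢ p1, p1, (p1⊥ ⊗ p1⊥)
        [Ax]  ⊢ p1, p1⊥
        [Ax]  ⊢ p1, p1⊥

Result: YES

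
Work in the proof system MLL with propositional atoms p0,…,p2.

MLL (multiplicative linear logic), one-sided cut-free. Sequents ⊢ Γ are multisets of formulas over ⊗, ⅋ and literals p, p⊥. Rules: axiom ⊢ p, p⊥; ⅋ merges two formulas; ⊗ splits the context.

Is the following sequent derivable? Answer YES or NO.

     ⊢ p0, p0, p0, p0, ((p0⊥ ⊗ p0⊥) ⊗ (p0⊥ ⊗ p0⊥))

Proof tree:
[⊗]  ⊢ p0, p0, p0, p0, ((p0⊥ ⊗ p0⊥) ⊗ (p0⊥ ⊗ p0⊥))
  [⊗]  ⊢ p0, p0, (p0⊥ ⊗ p0⊥)
    [Ax]  ⊢ p0, p0⊥
    [Ax]  ⊢ p0, p0⊥
  [⊗]  ⊢ p0, p0, (p0⊥ ⊗ p0⊥)
    [Ax]  ⊢ p0, p0⊥
    [Ax]  ⊢ p0, p0⊥

Result: YES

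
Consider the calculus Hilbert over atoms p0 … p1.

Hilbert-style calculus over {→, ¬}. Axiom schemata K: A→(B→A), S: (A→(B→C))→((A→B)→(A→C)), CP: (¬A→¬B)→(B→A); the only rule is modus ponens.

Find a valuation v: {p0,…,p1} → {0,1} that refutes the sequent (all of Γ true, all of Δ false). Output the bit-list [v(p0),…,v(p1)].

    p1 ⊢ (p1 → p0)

Truth-table refutation:
  v=00: Γ:[p1=F] Δ:[(p1 → p0)=T] refutes=False
  v=01: Γ:[p1=T] Δ:[(p1 → p0)=F] refutes=True  ← countermodel

Result: [0, 1]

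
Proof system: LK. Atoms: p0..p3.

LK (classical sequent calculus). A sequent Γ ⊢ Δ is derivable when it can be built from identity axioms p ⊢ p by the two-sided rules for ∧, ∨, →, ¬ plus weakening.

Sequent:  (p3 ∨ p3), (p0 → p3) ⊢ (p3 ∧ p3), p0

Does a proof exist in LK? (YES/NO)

Proof tree:
[→L] (p3 ∨ p3), (p0 → p3) ⊢ (p3 ∧ p3), p0
  [∨L] (p3 ∨ p3) ⊢ (p3 ∧ p3), p0
    [∧R] p3 ⊢ (p3 ∧ p3)
      [Ax] p3 ⊢ p3
      [Ax] p3 ⊢ p3
    [WR] p3 ⊢ (p3 ∧ p3), p0
      [∧R] p3 ⊢ (p3 ∧ p3)
        [Ax] p3 ⊢ p3
        [Ax] p3 ⊢ p3
  [WR] p3 ⊢ (p3 ∧ p3), p0
    [∧R] p3 ⊢ (p3 ∧ p3)
      [Ax] p3 ⊢ p3
      [Ax] p3 ⊢ p3

Result: YES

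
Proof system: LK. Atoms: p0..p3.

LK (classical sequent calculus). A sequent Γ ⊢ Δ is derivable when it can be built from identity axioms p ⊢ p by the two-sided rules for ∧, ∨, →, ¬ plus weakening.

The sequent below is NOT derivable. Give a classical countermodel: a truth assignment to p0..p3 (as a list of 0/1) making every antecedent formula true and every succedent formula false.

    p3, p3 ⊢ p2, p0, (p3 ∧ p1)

Truth-table refutation:
  v=0000: Γ:[p3=F, p3=F] Δ:[p2=F, p0=F, (p3 ∧ p1)=F] refutes=False
  v=0001: Γ:[p3=T, p3=T] Δ:[p2=F, p0=F, (p3 ∧ p1)=F] refutes=True  ← countermodel

Result: [0, 0, 0, 1]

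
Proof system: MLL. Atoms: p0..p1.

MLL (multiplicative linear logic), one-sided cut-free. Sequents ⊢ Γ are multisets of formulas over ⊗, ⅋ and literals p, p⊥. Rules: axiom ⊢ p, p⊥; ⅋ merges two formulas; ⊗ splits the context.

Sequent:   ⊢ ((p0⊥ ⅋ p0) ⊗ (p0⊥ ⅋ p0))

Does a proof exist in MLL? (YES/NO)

Derivation trace:
[⊗]  ⊢ ((p0⊥ ⅋ p0) ⊗ (p0⊥ ⅋ p0))
  [⅋]  ⊢ (p0⊥ ⅋ p0)
    [Ax]  ⊢ p0, p0⊥
  [⅋]  ⊢ (p0⊥ ⅋ p0)
    [Ax]  ⊢ p0, p0⊥

Result: YES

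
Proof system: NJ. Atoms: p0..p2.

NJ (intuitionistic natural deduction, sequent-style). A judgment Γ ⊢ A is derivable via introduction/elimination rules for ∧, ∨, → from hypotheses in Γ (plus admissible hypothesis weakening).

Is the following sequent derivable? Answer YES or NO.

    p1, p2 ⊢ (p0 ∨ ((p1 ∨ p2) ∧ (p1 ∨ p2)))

Derivation (root first):
[∨I₂] p1, p2 ⊢ (p0 ∨ ((p1 ∨ p2) ∧ (p1 ∨ p2)))
  [∧I] p1, p2 ⊢ ((p1 ∨ p2) ∧ (p1 ∨ p2))
    [∨I₂] p2 ⊢ (p1 ∨ p2)
      [Ax] p2 ⊢ p2
    [Wk] p2, p1 ⊢ (p1 ∨ p2)
      [∨I₂] p2 ⊢ (p1 ∨ p2)
        [Ax] p2 ⊢ p2

Result: YES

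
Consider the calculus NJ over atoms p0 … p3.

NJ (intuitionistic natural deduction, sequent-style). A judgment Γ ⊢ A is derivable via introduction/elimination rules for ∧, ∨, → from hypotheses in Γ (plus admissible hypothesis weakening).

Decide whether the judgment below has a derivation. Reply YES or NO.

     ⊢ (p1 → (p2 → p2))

Derivation (root first):
[→I]  ⊢ (p1 → (p2 → p2))
  [Wk] p1 ⊢ (p2 → p2)
    [→I]  ⊢ (p2 → p2)
      [Ax] p2 ⊢ p2

Result: YES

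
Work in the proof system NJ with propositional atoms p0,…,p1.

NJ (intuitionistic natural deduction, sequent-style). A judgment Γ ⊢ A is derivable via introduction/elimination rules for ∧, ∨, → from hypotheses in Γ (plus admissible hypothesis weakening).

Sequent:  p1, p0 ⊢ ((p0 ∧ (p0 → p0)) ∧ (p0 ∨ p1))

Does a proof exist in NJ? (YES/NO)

Derivation (root first):
[∧I] p1, p0 ⊢ ((p0 ∧ (p0 → p0)) ∧ (p0 ∨ p1))
  [∧I] p0 ⊢ (p0 ∧ (p0 → p0))
    [Ax] p0 ⊢ p0
    [→I]  ⊢ (p0 → p0)
      [Ax] p0 ⊢ p0
  [∨I₂] p1 ⊢ (p0 ∨ p1)
    [Ax] p1 ⊢ p1

Result: YES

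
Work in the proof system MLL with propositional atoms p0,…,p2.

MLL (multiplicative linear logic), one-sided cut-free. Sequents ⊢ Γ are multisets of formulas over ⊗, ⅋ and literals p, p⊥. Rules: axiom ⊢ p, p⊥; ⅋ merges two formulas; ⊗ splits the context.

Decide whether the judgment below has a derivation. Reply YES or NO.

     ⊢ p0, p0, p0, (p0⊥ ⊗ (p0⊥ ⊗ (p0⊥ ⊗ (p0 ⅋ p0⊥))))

Proof tree:
[⊗]  ⊢ p0, p0, p0, (p0⊥ ⊗ (p0⊥ ⊗ (p0⊥ ⊗ (p0 ⅋ p0⊥))))
  [Ax]  ⊢ p0, p0⊥
  [⊗]  ⊢ p0, p0, (p0⊥ ⊗ (p0⊥ ⊗ (p0 ⅋ p0⊥)))
    [Ax]  ⊢ p0, p0⊥
    [⊗]  ⊢ p0, (p0⊥ ⊗ (p0 ⅋ p0⊥))
      [Ax]  ⊢ p0, p0⊥
      [⅋]  ⊢ (p0 ⅋ p0⊥)
        [Ax]  ⊢ p0, p0⊥

Result: YES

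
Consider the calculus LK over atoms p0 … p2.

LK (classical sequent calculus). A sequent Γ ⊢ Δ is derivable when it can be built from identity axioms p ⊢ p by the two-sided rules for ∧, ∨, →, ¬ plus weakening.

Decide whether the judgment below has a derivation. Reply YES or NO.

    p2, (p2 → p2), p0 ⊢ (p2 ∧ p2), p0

Proof tree:
[WL] p2, (p2 → p2), p0 ⊢ (p2 ∧ p2), p0
  [WR] p2, (p2 → p2) ⊢ (p2 ∧ p2), p0
    [∧R] p2, (p2 → p2) ⊢ (p2 ∧ p2)
      [→L] p2, (p2 → p2) ⊢ p2
        [Ax] p2 ⊢ p2
        [Ax] p2 ⊢ p2
      [Ax] p2 ⊢ p2

Result: YES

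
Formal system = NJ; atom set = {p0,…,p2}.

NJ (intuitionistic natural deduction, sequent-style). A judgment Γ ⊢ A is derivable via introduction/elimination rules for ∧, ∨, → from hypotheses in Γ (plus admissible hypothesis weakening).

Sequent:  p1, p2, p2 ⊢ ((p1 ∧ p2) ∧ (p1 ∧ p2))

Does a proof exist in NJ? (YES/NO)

Derivation trace:
[Wk] p1, p2, p2 ⊢ ((p1 ∧ p2) ∧ (p1 ∧ p2))
  [∧I] p1, p2 ⊢ ((p1 ∧ p2) ∧ (p1 ∧ p2))
    [∧I] p1, p2 ⊢ (p1 ∧ p2)
      [Ax] p1 ⊢ p1
      [Ax] p2 ⊢ p2
    [∧I] p1, p2 ⊢ (p1 ∧ p2)
      [Ax] p1 ⊢ p1
      [Ax] p2 ⊢ p2

Result: YES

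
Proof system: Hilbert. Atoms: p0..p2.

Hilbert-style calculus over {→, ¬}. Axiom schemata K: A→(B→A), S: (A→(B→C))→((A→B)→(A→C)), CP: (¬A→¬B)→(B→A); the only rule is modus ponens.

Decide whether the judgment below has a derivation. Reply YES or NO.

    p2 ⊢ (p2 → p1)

Truth-table refutation:
  v=000: Γ:[p2=F] Δ:[(p2 → p1)=T] refutes=False
  v=001: Γ:[p2=T] Δ:[(p2 → p1)=F] refutes=True  ← countermodel

Result: NO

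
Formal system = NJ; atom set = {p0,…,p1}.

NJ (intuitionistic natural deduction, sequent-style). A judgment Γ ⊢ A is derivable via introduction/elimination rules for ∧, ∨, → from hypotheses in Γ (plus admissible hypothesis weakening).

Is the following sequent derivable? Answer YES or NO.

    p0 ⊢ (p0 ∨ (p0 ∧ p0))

Derivation trace:
[∨I₂] p0 ⊢ (p0 ∨ (p0 ∧ p0))
  [∧I] p0 ⊢ (p0 ∧ p0)
    [Ax] p0 ⊢ p0
    [Ax] p0 ⊢ p0

Result: YES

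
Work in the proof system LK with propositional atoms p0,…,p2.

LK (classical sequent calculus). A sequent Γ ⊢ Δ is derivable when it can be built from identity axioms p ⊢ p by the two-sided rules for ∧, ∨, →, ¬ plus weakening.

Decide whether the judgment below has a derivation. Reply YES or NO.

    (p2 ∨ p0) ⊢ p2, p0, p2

Derivation trace:
[WR] (p2 ∨ p0) ⊢ p2, p0, p2
  [∨L] (p2 ∨ p0) ⊢ p2, p0
    [Ax] p2 ⊢ p2
    [Ax] p0 ⊢ p0

Result: YES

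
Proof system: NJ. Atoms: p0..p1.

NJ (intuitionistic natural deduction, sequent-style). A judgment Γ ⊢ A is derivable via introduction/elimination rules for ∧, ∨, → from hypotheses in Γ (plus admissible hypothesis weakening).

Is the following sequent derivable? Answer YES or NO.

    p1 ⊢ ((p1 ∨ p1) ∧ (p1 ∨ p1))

Proof tree:
[∧I] p1 ⊢ ((p1 ∨ p1) ∧ (p1 ∨ p1))
  [∨I₂] p1 ⊢ (p1 ∨ p1)
    [Ax] p1 ⊢ p1
  [∨I₂] p1 ⊢ (p1 ∨ p1)
    [Ax] p1 ⊢ p1

Result: YES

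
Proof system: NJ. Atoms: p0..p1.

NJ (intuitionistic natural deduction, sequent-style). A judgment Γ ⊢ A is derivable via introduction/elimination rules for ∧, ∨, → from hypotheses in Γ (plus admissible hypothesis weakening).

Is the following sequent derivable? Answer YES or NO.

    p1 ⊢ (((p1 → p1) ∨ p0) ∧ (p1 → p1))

Proof tree:
[∧I] p1 ⊢ (((p1 → p1) ∨ p0) ∧ (p1 → p1))
  [∨I₁] p1 ⊢ ((p1 → p1) ∨ p0)
    [→I] p1 ⊢ (p1 → p1)
      [Wk] p1, p1 ⊢ p1
        [Ax] p1 ⊢ p1
  [→I] p1 ⊢ (p1 → p1)
    [Wk] p1, p1 ⊢ p1
      [Ax] p1 ⊢ p1

Result: YES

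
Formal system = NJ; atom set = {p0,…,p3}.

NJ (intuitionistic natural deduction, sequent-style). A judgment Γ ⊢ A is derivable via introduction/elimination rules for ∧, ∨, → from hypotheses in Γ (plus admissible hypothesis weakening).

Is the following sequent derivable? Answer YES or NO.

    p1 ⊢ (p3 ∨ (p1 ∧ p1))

Derivation trace:
[∨I₂] p1 ⊢ (p3 ∨ (p1 ∧ p1))
  [∧I] p1 ⊢ (p1 ∧ p1)
    [Ax] p1 ⊢ p1
    [Ax] p1 ⊢ p1

Result: YES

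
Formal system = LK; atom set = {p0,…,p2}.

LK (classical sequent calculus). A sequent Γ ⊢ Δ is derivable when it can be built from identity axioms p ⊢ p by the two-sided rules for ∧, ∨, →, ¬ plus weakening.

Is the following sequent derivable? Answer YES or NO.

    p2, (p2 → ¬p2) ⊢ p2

Proof tree:
[→L] p2, (p2 → ¬p2) ⊢ p2
  [WR] p2 ⊢ p2, p2
    [Ax] p2 ⊢ p2
  [¬L] p2, ¬p2 ⊢ 
    [Ax] p2 ⊢ p2

Result: YES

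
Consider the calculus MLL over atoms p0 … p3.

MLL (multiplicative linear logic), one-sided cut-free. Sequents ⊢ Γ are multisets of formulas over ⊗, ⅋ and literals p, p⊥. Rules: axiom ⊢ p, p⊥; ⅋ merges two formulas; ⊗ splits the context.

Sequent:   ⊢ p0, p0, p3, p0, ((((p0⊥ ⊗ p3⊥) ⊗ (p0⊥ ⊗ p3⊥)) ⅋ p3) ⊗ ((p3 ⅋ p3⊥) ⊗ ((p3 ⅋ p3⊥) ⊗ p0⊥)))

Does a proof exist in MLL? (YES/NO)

Derivation trace:
[⊗]  ⊢ p0, p0, p3, p0, ((((p0⊥ ⊗ p3⊥) ⊗ (p0⊥ ⊗ p3⊥)) ⅋ p3) ⊗ ((p3 ⅋ p3⊥) ⊗ ((p3 ⅋ p3⊥) ⊗ p0⊥)))
  [⅋]  ⊢ p0, p0, p3, (((p0⊥ ⊗ p3⊥) ⊗ (p0⊥ ⊗ p3⊥)) ⅋ p3)
    [⊗]  ⊢ p0, p3, p0, p3, ((p0⊥ ⊗ p3⊥) ⊗ (p0⊥ ⊗ p3⊥))
      [⊗]  ⊢ p0, p3, (p0⊥ ⊗ p3⊥)
        [Ax]  ⊢ p0, p0⊥
        [Ax]  ⊢ p3, p3⊥
      [⊗]  ⊢ p0, p3, (p0⊥ ⊗ p3⊥)
        [Ax]  ⊢ p0, p0⊥
        [Ax]  ⊢ p3, p3⊥
  [⊗]  ⊢ p0, ((p3 ⅋ p3⊥) ⊗ ((p3 ⅋ p3⊥) ⊗ p0⊥))
    [⅋]  ⊢ (p3 ⅋ p3⊥)
      [Ax]  ⊢ p3, p3⊥
    [⊗]  ⊢ p0, ((p3 ⅋ p3⊥) ⊗ p0⊥)
      [⅋]  ⊢ (p3 ⅋ p3⊥)
        [Ax]  ⊢ p3, p3⊥
      [Ax]  ⊢ p0, p0⊥

Result: YES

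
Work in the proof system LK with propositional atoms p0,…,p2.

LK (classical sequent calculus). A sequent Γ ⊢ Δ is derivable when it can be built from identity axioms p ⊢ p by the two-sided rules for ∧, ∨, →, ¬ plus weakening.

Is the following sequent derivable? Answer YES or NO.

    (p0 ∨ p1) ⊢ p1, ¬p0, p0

Proof tree:
[∨L] (p0 ∨ p1) ⊢ p1, ¬p0, p0
  [Ax] p0 ⊢ p0
  [¬R] p1 ⊢ p1, ¬p0
    [WL] p1, p0 ⊢ p1
      [Ax] p1 ⊢ p1

Result: YES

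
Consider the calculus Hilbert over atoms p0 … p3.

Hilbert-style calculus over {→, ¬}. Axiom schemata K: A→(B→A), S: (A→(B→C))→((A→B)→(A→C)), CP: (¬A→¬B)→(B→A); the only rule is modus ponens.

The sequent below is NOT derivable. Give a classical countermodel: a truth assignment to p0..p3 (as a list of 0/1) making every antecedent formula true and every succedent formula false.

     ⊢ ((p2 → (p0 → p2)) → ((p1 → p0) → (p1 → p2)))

Enumerate valuations to refute Γ ⊢ Δ:
  v=0000: Γ:[] Δ:[((p2 → (p0 → p2)) → ((p1 → p0) → (p1 → p2)))=T] refutes=False
  v=0001: Γ:[] Δ:[((p2 → (p0 → p2)) → ((p1 → p0) → (p1 → p2)))=T] refutes=False
  v=0010: Γ:[] Δ:[((p2 → (p0 → p2)) → ((p1 → p0) → (p1 → p2)))=T] refutes=False
  v=0011: Γ:[] Δ:[((p2 → (p0 → p2)) → ((p1 → p0) → (p1 → p2)))=T] refutes=False
  v=0100: Γ:[] Δ:[((p2 → (p0 → p2)) → ((p1 → p0) → (p1 → p2)))=T] refutes=False
  v=0101: Γ:[] Δ:[((p2 → (p0 → p2)) → ((p1 → p0) → (p1 → p2)))=T] refutes=False
  v=0110: Γ:[] Δ:[((p2 → (p0 → p2)) → ((p1 → p0) → (p1 → p2)))=T] refutes=False
  v=0111: Γ:[] Δ:[((p2 → (p0 → p2)) → ((p1 → p0) → (p1 → p2)))=T] refutes=False
  v=1000: Γ:[] Δ:[((p2 → (p0 → p2)) → ((p1 → p0) → (p1 → p2)))=T] refutes=False
  v=1001: Γ:[] Δ:[((p2 → (p0 → p2)) → ((p1 → p0) → (p1 → p2)))=T] refutes=False
  v=1010: Γ:[] Δ:[((p2 → (p0 → p2)) → ((p1 → p0) → (p1 → p2)))=T] refutes=False
  v=1011: Γ:[] Δ:[((p2 → (p0 → p2)) → ((p1 → p0) → (p1 → p2)))=T] refutes=False
  v=1100: Γ:[] Δ:[((p2 → (p0 → p2)) → ((p1 → p0) → (p1 → p2)))=F] refutes=True  ← countermodel

Result: [1, 1, 0, 0]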